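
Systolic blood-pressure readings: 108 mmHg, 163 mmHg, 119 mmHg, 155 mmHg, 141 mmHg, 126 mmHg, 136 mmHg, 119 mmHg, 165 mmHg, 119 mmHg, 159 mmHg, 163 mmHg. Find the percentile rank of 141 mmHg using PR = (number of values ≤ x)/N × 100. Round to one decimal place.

N = 12.
Strictly below 141: 6. Equal to 141: 1.
PR = 7/12 × 100 = 58.3

58.3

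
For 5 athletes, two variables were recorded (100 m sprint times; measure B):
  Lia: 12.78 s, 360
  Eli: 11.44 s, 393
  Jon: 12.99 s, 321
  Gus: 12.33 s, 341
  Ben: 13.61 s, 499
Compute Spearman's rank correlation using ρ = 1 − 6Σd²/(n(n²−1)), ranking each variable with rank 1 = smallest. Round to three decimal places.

0.100

Ranks of variable 1: 3, 1, 4, 2, 5
Ranks of variable 2: 3, 4, 1, 2, 5
d = r₁ − r₂: 0, -3, 3, 0, 0
d²: 0, 9, 9, 0, 0; Σd² = 18
ρ = 1 − 6·18/(5·24) = 1 − 108/120 = 0.100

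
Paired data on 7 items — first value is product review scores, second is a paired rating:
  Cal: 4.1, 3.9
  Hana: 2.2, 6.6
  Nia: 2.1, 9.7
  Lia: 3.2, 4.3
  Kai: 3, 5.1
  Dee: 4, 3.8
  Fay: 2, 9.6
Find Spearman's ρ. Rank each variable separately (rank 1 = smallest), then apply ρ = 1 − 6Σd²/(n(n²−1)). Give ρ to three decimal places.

-0.929

Ranks of variable 1: 7, 3, 2, 5, 4, 6, 1
Ranks of variable 2: 2, 5, 7, 3, 4, 1, 6
d = r₁ − r₂: 5, -2, -5, 2, 0, 5, -5
d²: 25, 4, 25, 4, 0, 25, 25; Σd² = 108
ρ = 1 − 6·108/(7·48) = 1 − 648/336 = -0.929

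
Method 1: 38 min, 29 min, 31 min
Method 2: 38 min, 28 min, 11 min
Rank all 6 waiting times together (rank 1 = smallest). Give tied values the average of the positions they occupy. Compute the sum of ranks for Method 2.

Sorted (ascending): 11, 28, 29, 31, 38, 38
The 2 values of 38 occupy positions 5–6 → average rank (5+6)/2 = 5.5.
Method 2 values → pooled ranks: 38→5.5, 28→2, 11→1
Rank sum = 5.5 + 2 + 1 = 8.5

8.5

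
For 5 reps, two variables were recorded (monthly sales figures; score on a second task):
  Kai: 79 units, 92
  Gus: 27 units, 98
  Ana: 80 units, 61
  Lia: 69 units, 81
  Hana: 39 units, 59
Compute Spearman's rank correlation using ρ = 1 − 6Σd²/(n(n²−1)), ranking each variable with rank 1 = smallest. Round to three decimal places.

-0.300

Ranks of variable 1: 4, 1, 5, 3, 2
Ranks of variable 2: 4, 5, 2, 3, 1
d = r₁ − r₂: 0, -4, 3, 0, 1
d²: 0, 16, 9, 0, 1; Σd² = 26
ρ = 1 − 6·26/(5·24) = 1 − 156/120 = -0.300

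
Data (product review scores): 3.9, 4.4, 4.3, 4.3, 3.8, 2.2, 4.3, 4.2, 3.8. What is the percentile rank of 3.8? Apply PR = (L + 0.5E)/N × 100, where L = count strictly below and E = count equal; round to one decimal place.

N = 9.
Strictly below 3.8: 1. Equal to 3.8: 2.
PR = (1 + 0.5·2)/9 × 100 = 22.2

22.2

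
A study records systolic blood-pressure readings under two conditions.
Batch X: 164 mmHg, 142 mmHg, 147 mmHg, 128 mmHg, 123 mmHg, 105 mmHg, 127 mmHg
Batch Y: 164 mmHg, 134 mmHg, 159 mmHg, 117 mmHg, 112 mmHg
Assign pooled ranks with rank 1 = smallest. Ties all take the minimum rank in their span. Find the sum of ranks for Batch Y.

Sorted (ascending): 105, 112, 117, 123, 127, 128, 134, 142, 147, 159, 164, 164
The 2 values of 164 occupy positions 11–12 → each gets rank 11.
Batch Y values → pooled ranks: 164→11, 134→7, 159→10, 117→3, 112→2
Rank sum = 11 + 7 + 10 + 3 + 2 = 33

33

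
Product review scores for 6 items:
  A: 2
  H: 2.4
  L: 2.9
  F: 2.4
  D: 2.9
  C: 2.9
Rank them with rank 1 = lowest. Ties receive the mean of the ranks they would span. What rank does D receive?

Sorted (ascending): 2, 2.4, 2.4, 2.9, 2.9, 2.9
The 2 values of 2.4 occupy positions 2–3 → average rank (2+3)/2 = 2.5.
The 3 values of 2.9 occupy positions 4–6 → average rank 5.
D has value 2.9 → rank 5.

5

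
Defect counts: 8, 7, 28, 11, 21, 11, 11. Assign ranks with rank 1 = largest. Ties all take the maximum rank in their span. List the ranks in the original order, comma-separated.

Sorted (descending): 28, 21, 11, 11, 11, 8, 7
The 3 values of 11 occupy positions 3–5 → each gets rank 5.

6, 7, 1, 5, 2, 5, 5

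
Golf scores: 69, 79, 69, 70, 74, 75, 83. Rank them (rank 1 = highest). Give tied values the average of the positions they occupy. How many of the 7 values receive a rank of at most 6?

Sorted (descending): 83, 79, 75, 74, 70, 69, 69
The 2 values of 69 occupy positions 6–7 → average rank (6+7)/2 = 6.5.
Ranks ≤ 6: {1, 2, 3, 4, 5} → 5 values.

5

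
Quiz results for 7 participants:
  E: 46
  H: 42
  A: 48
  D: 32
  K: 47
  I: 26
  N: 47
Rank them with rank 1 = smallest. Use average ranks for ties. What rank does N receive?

5.5

Sorted (ascending): 26, 32, 42, 46, 47, 47, 48
The 2 values of 47 occupy positions 5–6 → average rank (5+6)/2 = 5.5.
N has value 47 → rank 5.5.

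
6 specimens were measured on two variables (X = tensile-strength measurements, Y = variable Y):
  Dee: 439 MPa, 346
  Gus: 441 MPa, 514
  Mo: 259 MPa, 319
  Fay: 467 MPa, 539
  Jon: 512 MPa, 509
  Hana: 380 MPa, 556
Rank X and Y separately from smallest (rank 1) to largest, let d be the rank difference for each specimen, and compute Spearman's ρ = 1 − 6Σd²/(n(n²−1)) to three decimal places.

Ranks of variable 1: 3, 4, 1, 5, 6, 2
Ranks of variable 2: 2, 4, 1, 5, 3, 6
d = r₁ − r₂: 1, 0, 0, 0, 3, -4
d²: 1, 0, 0, 0, 9, 16; Σd² = 26
ρ = 1 − 6·26/(6·35) = 1 − 156/210 = 0.257

0.257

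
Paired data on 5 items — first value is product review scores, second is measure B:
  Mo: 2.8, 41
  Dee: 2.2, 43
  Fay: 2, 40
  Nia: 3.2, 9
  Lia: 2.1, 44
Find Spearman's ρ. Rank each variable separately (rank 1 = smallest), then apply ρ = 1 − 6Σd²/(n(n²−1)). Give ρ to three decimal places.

Ranks of variable 1: 4, 3, 1, 5, 2
Ranks of variable 2: 3, 4, 2, 1, 5
d = r₁ − r₂: 1, -1, -1, 4, -3
d²: 1, 1, 1, 16, 9; Σd² = 28
ρ = 1 − 6·28/(5·24) = 1 − 168/120 = -0.400

-0.400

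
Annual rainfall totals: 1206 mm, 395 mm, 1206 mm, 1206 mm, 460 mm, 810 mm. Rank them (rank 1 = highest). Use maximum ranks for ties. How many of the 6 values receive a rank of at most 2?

Sorted (descending): 1206, 1206, 1206, 810, 460, 395
The 3 values of 1206 occupy positions 1–3 → each gets rank 3.
Ranks ≤ 2: {} → 0 values.

0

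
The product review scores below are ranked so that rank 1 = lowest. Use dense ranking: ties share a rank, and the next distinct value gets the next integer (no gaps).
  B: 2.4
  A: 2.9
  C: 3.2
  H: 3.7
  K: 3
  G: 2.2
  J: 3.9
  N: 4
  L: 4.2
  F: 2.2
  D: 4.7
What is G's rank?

Sorted (ascending): 2.2, 2.2, 2.4, 2.9, 3, 3.2, 3.7, 3.9, 4, 4.2, 4.7
The 2 values of 2.2 share dense rank 1.
Remaining distinct values take the next consecutive integers.
G has value 2.2 → rank 1.

1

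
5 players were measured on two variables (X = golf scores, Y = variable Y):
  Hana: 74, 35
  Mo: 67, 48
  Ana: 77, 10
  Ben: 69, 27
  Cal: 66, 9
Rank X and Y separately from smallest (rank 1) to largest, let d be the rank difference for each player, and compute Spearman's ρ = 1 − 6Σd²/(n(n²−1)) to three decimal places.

0.100

Ranks of variable 1: 4, 2, 5, 3, 1
Ranks of variable 2: 4, 5, 2, 3, 1
d = r₁ − r₂: 0, -3, 3, 0, 0
d²: 0, 9, 9, 0, 0; Σd² = 18
ρ = 1 − 6·18/(5·24) = 1 − 108/120 = 0.100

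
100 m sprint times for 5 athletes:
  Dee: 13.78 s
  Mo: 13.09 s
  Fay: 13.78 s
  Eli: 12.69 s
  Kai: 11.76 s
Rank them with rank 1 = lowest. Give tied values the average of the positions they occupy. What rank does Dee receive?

4.5

Sorted (ascending): 11.76, 12.69, 13.09, 13.78, 13.78
The 2 values of 13.78 occupy positions 4–5 → average rank (4+5)/2 = 4.5.
Dee has value 13.78 s → rank 4.5.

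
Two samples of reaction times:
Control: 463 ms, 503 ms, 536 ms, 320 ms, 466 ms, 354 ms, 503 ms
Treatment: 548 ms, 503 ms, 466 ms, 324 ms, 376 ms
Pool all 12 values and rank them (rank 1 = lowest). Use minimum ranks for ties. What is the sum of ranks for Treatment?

Sorted (ascending): 320, 324, 354, 376, 463, 466, 466, 503, 503, 503, 536, 548
The 2 values of 466 occupy positions 6–7 → each gets rank 6.
The 3 values of 503 occupy positions 8–10 → each gets rank 8.
Treatment values → pooled ranks: 548→12, 503→8, 466→6, 324→2, 376→4
Rank sum = 12 + 8 + 6 + 2 + 4 = 32

32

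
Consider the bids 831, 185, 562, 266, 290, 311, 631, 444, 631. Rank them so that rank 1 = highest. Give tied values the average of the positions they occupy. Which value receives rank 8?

266

Sorted (descending): 831, 631, 631, 562, 444, 311, 290, 266, 185
The 2 values of 631 occupy positions 2–3 → average rank (2+3)/2 = 2.5.
Rank 8 → value 266.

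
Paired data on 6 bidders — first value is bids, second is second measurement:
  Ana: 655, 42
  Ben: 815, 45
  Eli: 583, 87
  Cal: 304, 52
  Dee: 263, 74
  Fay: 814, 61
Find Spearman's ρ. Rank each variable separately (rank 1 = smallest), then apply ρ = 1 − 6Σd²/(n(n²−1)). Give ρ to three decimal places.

Ranks of variable 1: 4, 6, 3, 2, 1, 5
Ranks of variable 2: 1, 2, 6, 3, 5, 4
d = r₁ − r₂: 3, 4, -3, -1, -4, 1
d²: 9, 16, 9, 1, 16, 1; Σd² = 52
ρ = 1 − 6·52/(6·35) = 1 − 312/210 = -0.486

-0.486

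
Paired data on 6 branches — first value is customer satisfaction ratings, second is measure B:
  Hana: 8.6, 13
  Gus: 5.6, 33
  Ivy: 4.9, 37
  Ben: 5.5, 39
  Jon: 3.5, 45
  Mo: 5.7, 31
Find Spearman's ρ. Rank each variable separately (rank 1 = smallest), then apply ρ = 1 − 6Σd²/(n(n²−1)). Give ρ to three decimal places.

Ranks of variable 1: 6, 4, 2, 3, 1, 5
Ranks of variable 2: 1, 3, 4, 5, 6, 2
d = r₁ − r₂: 5, 1, -2, -2, -5, 3
d²: 25, 1, 4, 4, 25, 9; Σd² = 68
ρ = 1 − 6·68/(6·35) = 1 − 408/210 = -0.943

-0.943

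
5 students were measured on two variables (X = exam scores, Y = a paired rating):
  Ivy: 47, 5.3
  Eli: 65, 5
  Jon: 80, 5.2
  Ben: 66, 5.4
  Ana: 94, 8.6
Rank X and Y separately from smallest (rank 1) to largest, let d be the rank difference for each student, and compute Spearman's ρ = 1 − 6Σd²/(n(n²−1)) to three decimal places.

0.500

Ranks of variable 1: 1, 2, 4, 3, 5
Ranks of variable 2: 3, 1, 2, 4, 5
d = r₁ − r₂: -2, 1, 2, -1, 0
d²: 4, 1, 4, 1, 0; Σd² = 10
ρ = 1 − 6·10/(5·24) = 1 − 60/120 = 0.500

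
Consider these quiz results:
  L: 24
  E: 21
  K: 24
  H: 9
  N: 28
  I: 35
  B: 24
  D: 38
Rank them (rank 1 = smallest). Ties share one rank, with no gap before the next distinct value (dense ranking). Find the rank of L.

Sorted (ascending): 9, 21, 24, 24, 24, 28, 35, 38
The 3 values of 24 share dense rank 3.
Remaining distinct values take the next consecutive integers.
L has value 24 → rank 3.

3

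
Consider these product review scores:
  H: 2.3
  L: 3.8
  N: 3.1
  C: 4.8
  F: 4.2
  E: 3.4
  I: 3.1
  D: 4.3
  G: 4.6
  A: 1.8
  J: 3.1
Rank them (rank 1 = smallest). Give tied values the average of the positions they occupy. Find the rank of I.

Sorted (ascending): 1.8, 2.3, 3.1, 3.1, 3.1, 3.4, 3.8, 4.2, 4.3, 4.6, 4.8
The 3 values of 3.1 occupy positions 3–5 → average rank 4.
I has value 3.1 → rank 4.

4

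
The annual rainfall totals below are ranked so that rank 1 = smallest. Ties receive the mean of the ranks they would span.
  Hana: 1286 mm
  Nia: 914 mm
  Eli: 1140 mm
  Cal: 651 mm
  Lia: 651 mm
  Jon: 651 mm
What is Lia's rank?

2

Sorted (ascending): 651, 651, 651, 914, 1140, 1286
The 3 values of 651 occupy positions 1–3 → average rank 2.
Lia has value 651 mm → rank 2.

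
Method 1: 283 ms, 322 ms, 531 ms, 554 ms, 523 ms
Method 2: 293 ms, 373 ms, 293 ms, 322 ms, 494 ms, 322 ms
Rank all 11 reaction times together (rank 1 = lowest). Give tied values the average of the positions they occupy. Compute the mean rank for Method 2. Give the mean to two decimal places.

Sorted (ascending): 283, 293, 293, 322, 322, 322, 373, 494, 523, 531, 554
The 2 values of 293 occupy positions 2–3 → average rank (2+3)/2 = 2.5.
The 3 values of 322 occupy positions 4–6 → average rank 5.
Method 2 values → pooled ranks: 293→2.5, 373→7, 293→2.5, 322→5, 494→8, 322→5
Mean rank = (2.5 + 7 + 2.5 + 5 + 8 + 5) / 6 = 5.00

5.00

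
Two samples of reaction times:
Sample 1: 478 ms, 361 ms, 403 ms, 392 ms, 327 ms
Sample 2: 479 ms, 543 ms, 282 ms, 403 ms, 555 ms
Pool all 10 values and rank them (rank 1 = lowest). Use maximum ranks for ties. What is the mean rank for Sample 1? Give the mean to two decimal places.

Sorted (ascending): 282, 327, 361, 392, 403, 403, 478, 479, 543, 555
The 2 values of 403 occupy positions 5–6 → each gets rank 6.
Sample 1 values → pooled ranks: 478→7, 361→3, 403→6, 392→4, 327→2
Mean rank = (7 + 3 + 6 + 4 + 2) / 5 = 4.40

4.40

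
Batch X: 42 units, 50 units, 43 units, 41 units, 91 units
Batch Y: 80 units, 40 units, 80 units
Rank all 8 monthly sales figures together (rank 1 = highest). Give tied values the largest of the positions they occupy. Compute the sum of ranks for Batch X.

Sorted (descending): 91, 80, 80, 50, 43, 42, 41, 40
The 2 values of 80 occupy positions 2–3 → each gets rank 3.
Batch X values → pooled ranks: 42→6, 50→4, 43→5, 41→7, 91→1
Rank sum = 6 + 4 + 5 + 7 + 1 = 23

23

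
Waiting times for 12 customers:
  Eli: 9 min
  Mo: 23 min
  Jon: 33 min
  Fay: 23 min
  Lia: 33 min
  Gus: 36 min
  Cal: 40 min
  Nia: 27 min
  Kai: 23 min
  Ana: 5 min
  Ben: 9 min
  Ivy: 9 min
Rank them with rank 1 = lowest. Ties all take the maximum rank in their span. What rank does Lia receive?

10

Sorted (ascending): 5, 9, 9, 9, 23, 23, 23, 27, 33, 33, 36, 40
The 3 values of 9 occupy positions 2–4 → each gets rank 4.
The 3 values of 23 occupy positions 5–7 → each gets rank 7.
The 2 values of 33 occupy positions 9–10 → each gets rank 10.
Lia has value 33 min → rank 10.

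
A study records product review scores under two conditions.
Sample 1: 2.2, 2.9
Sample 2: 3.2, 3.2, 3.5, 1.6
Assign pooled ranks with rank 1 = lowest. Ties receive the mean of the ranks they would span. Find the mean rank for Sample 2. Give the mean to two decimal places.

4.00

Sorted (ascending): 1.6, 2.2, 2.9, 3.2, 3.2, 3.5
The 2 values of 3.2 occupy positions 4–5 → average rank (4+5)/2 = 4.5.
Sample 2 values → pooled ranks: 3.2→4.5, 3.2→4.5, 3.5→6, 1.6→1
Mean rank = (4.5 + 4.5 + 6 + 1) / 4 = 4.00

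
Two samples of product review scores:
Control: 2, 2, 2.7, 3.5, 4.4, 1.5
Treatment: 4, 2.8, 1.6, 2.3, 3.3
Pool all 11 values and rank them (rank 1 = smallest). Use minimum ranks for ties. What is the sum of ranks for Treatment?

Sorted (ascending): 1.5, 1.6, 2, 2, 2.3, 2.7, 2.8, 3.3, 3.5, 4, 4.4
The 2 values of 2 occupy positions 3–4 → each gets rank 3.
Treatment values → pooled ranks: 4→10, 2.8→7, 1.6→2, 2.3→5, 3.3→8
Rank sum = 10 + 7 + 2 + 5 + 8 = 32

32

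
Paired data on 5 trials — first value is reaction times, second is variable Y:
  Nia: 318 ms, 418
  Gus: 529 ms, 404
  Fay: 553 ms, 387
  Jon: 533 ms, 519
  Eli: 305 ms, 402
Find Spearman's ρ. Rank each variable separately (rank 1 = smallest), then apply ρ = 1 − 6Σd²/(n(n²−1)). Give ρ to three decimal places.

Ranks of variable 1: 2, 3, 5, 4, 1
Ranks of variable 2: 4, 3, 1, 5, 2
d = r₁ − r₂: -2, 0, 4, -1, -1
d²: 4, 0, 16, 1, 1; Σd² = 22
ρ = 1 − 6·22/(5·24) = 1 − 132/120 = -0.100

-0.100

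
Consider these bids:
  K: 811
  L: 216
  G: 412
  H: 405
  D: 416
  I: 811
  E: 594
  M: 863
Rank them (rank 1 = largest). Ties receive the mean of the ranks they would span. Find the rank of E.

4

Sorted (descending): 863, 811, 811, 594, 416, 412, 405, 216
The 2 values of 811 occupy positions 2–3 → average rank (2+3)/2 = 2.5.
E has value 594 → rank 4.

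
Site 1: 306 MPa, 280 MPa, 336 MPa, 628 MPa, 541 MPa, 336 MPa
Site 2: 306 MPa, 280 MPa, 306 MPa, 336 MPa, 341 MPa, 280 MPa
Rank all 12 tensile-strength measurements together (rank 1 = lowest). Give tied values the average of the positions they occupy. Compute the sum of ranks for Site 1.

Sorted (ascending): 280, 280, 280, 306, 306, 306, 336, 336, 336, 341, 541, 628
The 3 values of 280 occupy positions 1–3 → average rank 2.
The 3 values of 306 occupy positions 4–6 → average rank 5.
The 3 values of 336 occupy positions 7–9 → average rank 8.
Site 1 values → pooled ranks: 306→5, 280→2, 336→8, 628→12, 541→11, 336→8
Rank sum = 5 + 2 + 8 + 12 + 11 + 8 = 46

46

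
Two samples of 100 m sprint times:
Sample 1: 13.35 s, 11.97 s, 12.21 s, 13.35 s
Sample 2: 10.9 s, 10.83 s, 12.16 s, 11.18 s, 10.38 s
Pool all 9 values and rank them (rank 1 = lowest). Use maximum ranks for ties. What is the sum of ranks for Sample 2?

Sorted (ascending): 10.38, 10.83, 10.9, 11.18, 11.97, 12.16, 12.21, 13.35, 13.35
The 2 values of 13.35 occupy positions 8–9 → each gets rank 9.
Sample 2 values → pooled ranks: 10.9→3, 10.83→2, 12.16→6, 11.18→4, 10.38→1
Rank sum = 3 + 2 + 6 + 4 + 1 = 16

16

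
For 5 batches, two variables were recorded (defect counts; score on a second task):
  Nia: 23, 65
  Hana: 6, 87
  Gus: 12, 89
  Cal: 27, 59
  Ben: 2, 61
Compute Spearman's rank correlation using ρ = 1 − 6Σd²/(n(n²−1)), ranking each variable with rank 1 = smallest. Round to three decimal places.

Ranks of variable 1: 4, 2, 3, 5, 1
Ranks of variable 2: 3, 4, 5, 1, 2
d = r₁ − r₂: 1, -2, -2, 4, -1
d²: 1, 4, 4, 16, 1; Σd² = 26
ρ = 1 − 6·26/(5·24) = 1 − 156/120 = -0.300

-0.300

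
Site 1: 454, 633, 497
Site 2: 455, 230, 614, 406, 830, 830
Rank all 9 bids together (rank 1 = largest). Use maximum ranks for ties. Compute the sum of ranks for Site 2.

31

Sorted (descending): 830, 830, 633, 614, 497, 455, 454, 406, 230
The 2 values of 830 occupy positions 1–2 → each gets rank 2.
Site 2 values → pooled ranks: 455→6, 230→9, 614→4, 406→8, 830→2, 830→2
Rank sum = 6 + 9 + 4 + 8 + 2 + 2 = 31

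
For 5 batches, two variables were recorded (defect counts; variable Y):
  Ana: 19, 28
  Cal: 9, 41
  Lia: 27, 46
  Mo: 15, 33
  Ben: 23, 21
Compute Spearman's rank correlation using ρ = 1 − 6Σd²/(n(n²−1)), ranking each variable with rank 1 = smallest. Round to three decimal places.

0.000

Ranks of variable 1: 3, 1, 5, 2, 4
Ranks of variable 2: 2, 4, 5, 3, 1
d = r₁ − r₂: 1, -3, 0, -1, 3
d²: 1, 9, 0, 1, 9; Σd² = 20
ρ = 1 − 6·20/(5·24) = 1 − 120/120 = 0.000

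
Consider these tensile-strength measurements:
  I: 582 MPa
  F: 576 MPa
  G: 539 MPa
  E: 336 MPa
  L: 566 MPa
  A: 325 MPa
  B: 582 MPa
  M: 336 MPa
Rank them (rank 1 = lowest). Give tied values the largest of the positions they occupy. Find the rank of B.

Sorted (ascending): 325, 336, 336, 539, 566, 576, 582, 582
The 2 values of 336 occupy positions 2–3 → each gets rank 3.
The 2 values of 582 occupy positions 7–8 → each gets rank 8.
B has value 582 MPa → rank 8.

8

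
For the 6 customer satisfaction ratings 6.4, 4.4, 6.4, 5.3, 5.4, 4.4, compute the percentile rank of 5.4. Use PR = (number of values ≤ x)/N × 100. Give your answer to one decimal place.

66.7

N = 6.
Strictly below 5.4: 3. Equal to 5.4: 1.
PR = 4/6 × 100 = 66.7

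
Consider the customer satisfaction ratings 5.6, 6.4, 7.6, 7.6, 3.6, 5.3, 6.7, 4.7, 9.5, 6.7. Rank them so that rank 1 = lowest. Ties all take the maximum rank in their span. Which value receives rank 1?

Sorted (ascending): 3.6, 4.7, 5.3, 5.6, 6.4, 6.7, 6.7, 7.6, 7.6, 9.5
The 2 values of 6.7 occupy positions 6–7 → each gets rank 7.
The 2 values of 7.6 occupy positions 8–9 → each gets rank 9.
Rank 1 → value 3.6.

3.6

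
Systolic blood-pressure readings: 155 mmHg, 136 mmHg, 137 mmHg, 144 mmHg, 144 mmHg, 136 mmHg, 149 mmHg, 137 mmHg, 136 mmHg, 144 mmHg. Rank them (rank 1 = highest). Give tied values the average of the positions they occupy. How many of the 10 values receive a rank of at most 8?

Sorted (descending): 155, 149, 144, 144, 144, 137, 137, 136, 136, 136
The 3 values of 144 occupy positions 3–5 → average rank 4.
The 2 values of 137 occupy positions 6–7 → average rank (6+7)/2 = 6.5.
The 3 values of 136 occupy positions 8–10 → average rank 9.
Ranks ≤ 8: {1, 2, 4, 4, 4, 6.5, 6.5} → 7 values.

7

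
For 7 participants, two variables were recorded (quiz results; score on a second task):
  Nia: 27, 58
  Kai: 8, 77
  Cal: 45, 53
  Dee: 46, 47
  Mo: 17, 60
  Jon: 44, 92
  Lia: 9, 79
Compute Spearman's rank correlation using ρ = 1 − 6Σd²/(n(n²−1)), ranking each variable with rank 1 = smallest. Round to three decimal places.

-0.607

Ranks of variable 1: 4, 1, 6, 7, 3, 5, 2
Ranks of variable 2: 3, 5, 2, 1, 4, 7, 6
d = r₁ − r₂: 1, -4, 4, 6, -1, -2, -4
d²: 1, 16, 16, 36, 1, 4, 16; Σd² = 90
ρ = 1 − 6·90/(7·48) = 1 − 540/336 = -0.607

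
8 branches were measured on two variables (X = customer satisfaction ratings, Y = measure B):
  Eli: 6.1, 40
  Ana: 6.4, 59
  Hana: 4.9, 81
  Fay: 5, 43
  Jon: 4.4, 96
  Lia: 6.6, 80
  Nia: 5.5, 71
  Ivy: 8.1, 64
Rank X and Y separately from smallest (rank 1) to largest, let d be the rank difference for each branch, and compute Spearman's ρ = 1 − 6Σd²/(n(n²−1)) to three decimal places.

Ranks of variable 1: 5, 6, 2, 3, 1, 7, 4, 8
Ranks of variable 2: 1, 3, 7, 2, 8, 6, 5, 4
d = r₁ − r₂: 4, 3, -5, 1, -7, 1, -1, 4
d²: 16, 9, 25, 1, 49, 1, 1, 16; Σd² = 118
ρ = 1 − 6·118/(8·63) = 1 − 708/504 = -0.405

-0.405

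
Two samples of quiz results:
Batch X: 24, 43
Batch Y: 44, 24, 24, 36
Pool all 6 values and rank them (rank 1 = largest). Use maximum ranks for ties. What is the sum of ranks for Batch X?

8

Sorted (descending): 44, 43, 36, 24, 24, 24
The 3 values of 24 occupy positions 4–6 → each gets rank 6.
Batch X values → pooled ranks: 24→6, 43→2
Rank sum = 6 + 2 = 8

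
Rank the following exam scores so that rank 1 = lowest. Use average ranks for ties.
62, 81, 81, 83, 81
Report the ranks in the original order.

Sorted (ascending): 62, 81, 81, 81, 83
The 3 values of 81 occupy positions 2–4 → average rank 3.

1, 3, 3, 5, 3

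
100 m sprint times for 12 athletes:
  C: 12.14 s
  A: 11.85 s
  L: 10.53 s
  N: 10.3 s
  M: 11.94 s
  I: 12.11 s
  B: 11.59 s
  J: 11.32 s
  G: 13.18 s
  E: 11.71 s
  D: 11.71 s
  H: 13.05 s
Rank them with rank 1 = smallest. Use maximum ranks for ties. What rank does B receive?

4

Sorted (ascending): 10.3, 10.53, 11.32, 11.59, 11.71, 11.71, 11.85, 11.94, 12.11, 12.14, 13.05, 13.18
The 2 values of 11.71 occupy positions 5–6 → each gets rank 6.
B has value 11.59 s → rank 4.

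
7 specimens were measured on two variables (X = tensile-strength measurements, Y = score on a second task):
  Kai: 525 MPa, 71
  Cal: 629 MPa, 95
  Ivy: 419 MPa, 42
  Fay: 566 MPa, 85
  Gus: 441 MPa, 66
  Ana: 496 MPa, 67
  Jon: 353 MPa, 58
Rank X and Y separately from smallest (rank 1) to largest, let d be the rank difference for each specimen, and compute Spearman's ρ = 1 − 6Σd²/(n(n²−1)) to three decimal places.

0.964

Ranks of variable 1: 5, 7, 2, 6, 3, 4, 1
Ranks of variable 2: 5, 7, 1, 6, 3, 4, 2
d = r₁ − r₂: 0, 0, 1, 0, 0, 0, -1
d²: 0, 0, 1, 0, 0, 0, 1; Σd² = 2
ρ = 1 − 6·2/(7·48) = 1 − 12/336 = 0.964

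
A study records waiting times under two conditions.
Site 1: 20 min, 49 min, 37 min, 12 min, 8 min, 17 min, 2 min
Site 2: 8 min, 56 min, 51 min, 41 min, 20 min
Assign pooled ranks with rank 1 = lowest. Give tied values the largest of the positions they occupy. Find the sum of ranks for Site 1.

Sorted (ascending): 2, 8, 8, 12, 17, 20, 20, 37, 41, 49, 51, 56
The 2 values of 8 occupy positions 2–3 → each gets rank 3.
The 2 values of 20 occupy positions 6–7 → each gets rank 7.
Site 1 values → pooled ranks: 20→7, 49→10, 37→8, 12→4, 8→3, 17→5, 2→1
Rank sum = 7 + 10 + 8 + 4 + 3 + 5 + 1 = 38

38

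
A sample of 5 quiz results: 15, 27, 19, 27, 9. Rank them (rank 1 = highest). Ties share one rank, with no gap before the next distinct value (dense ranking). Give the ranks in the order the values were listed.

3, 1, 2, 1, 4

Sorted (descending): 27, 27, 19, 15, 9
The 2 values of 27 share dense rank 1.
Remaining distinct values take the next consecutive integers.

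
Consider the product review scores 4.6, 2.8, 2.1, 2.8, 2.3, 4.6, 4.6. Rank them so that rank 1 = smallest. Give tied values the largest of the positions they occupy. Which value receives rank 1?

Sorted (ascending): 2.1, 2.3, 2.8, 2.8, 4.6, 4.6, 4.6
The 2 values of 2.8 occupy positions 3–4 → each gets rank 4.
The 3 values of 4.6 occupy positions 5–7 → each gets rank 7.
Rank 1 → value 2.1.

2.1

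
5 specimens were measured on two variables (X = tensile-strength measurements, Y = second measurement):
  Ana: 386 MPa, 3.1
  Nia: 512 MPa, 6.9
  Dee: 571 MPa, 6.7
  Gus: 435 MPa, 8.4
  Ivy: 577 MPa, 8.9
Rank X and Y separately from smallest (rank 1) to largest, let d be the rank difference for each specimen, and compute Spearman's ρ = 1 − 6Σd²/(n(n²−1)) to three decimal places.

0.600

Ranks of variable 1: 1, 3, 4, 2, 5
Ranks of variable 2: 1, 3, 2, 4, 5
d = r₁ − r₂: 0, 0, 2, -2, 0
d²: 0, 0, 4, 4, 0; Σd² = 8
ρ = 1 − 6·8/(5·24) = 1 − 48/120 = 0.600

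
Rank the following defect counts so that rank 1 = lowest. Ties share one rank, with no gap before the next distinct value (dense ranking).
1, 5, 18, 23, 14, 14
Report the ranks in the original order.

Sorted (ascending): 1, 5, 14, 14, 18, 23
The 2 values of 14 share dense rank 3.
Remaining distinct values take the next consecutive integers.

1, 2, 4, 5, 3, 3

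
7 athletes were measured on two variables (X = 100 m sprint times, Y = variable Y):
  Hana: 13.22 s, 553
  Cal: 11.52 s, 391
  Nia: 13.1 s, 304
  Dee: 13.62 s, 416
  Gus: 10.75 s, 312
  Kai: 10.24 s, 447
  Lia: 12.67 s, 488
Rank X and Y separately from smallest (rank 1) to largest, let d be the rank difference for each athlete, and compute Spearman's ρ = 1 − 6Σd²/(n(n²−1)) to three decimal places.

0.179

Ranks of variable 1: 6, 3, 5, 7, 2, 1, 4
Ranks of variable 2: 7, 3, 1, 4, 2, 5, 6
d = r₁ − r₂: -1, 0, 4, 3, 0, -4, -2
d²: 1, 0, 16, 9, 0, 16, 4; Σd² = 46
ρ = 1 − 6·46/(7·48) = 1 − 276/336 = 0.179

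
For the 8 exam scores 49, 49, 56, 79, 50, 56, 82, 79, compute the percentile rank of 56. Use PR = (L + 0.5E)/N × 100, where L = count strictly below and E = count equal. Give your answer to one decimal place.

50.0

N = 8.
Strictly below 56: 3. Equal to 56: 2.
PR = (3 + 0.5·2)/8 × 100 = 50.0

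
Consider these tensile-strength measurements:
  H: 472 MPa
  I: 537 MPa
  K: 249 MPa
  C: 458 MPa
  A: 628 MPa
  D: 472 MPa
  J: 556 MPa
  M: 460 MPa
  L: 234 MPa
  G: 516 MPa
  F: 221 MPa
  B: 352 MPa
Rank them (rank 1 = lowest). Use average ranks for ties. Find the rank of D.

7.5

Sorted (ascending): 221, 234, 249, 352, 458, 460, 472, 472, 516, 537, 556, 628
The 2 values of 472 occupy positions 7–8 → average rank (7+8)/2 = 7.5.
D has value 472 MPa → rank 7.5.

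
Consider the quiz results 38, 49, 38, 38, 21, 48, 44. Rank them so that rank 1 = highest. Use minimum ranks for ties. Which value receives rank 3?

Sorted (descending): 49, 48, 44, 38, 38, 38, 21
The 3 values of 38 occupy positions 4–6 → each gets rank 4.
Rank 3 → value 44.

44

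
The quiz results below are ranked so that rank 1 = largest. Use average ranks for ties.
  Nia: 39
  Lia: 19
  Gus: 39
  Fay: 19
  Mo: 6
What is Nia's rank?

1.5

Sorted (descending): 39, 39, 19, 19, 6
The 2 values of 39 occupy positions 1–2 → average rank (1+2)/2 = 1.5.
The 2 values of 19 occupy positions 3–4 → average rank (3+4)/2 = 3.5.
Nia has value 39 → rank 1.5.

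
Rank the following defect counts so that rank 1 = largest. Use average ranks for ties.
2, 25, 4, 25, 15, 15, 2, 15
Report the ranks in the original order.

7.5, 1.5, 6, 1.5, 4, 4, 7.5, 4

Sorted (descending): 25, 25, 15, 15, 15, 4, 2, 2
The 2 values of 25 occupy positions 1–2 → average rank (1+2)/2 = 1.5.
The 3 values of 15 occupy positions 3–5 → average rank 4.
The 2 values of 2 occupy positions 7–8 → average rank (7+8)/2 = 7.5.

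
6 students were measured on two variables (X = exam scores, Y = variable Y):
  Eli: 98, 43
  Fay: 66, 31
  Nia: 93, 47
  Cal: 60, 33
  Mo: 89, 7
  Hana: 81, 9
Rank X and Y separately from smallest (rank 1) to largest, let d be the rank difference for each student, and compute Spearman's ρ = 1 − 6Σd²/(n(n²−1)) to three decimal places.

Ranks of variable 1: 6, 2, 5, 1, 4, 3
Ranks of variable 2: 5, 3, 6, 4, 1, 2
d = r₁ − r₂: 1, -1, -1, -3, 3, 1
d²: 1, 1, 1, 9, 9, 1; Σd² = 22
ρ = 1 − 6·22/(6·35) = 1 − 132/210 = 0.371

0.371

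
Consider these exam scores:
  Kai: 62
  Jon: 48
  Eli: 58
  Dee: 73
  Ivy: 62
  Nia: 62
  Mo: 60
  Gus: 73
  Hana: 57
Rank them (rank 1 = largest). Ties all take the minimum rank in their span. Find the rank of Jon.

9

Sorted (descending): 73, 73, 62, 62, 62, 60, 58, 57, 48
The 2 values of 73 occupy positions 1–2 → each gets rank 1.
The 3 values of 62 occupy positions 3–5 → each gets rank 3.
Jon has value 48 → rank 9.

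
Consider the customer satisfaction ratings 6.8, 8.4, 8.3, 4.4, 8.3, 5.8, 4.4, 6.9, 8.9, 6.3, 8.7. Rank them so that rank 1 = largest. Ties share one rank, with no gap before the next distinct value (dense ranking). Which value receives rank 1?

8.9

Sorted (descending): 8.9, 8.7, 8.4, 8.3, 8.3, 6.9, 6.8, 6.3, 5.8, 4.4, 4.4
The 2 values of 8.3 share dense rank 4.
The 2 values of 4.4 share dense rank 9.
Remaining distinct values take the next consecutive integers.
Rank 1 → value 8.9.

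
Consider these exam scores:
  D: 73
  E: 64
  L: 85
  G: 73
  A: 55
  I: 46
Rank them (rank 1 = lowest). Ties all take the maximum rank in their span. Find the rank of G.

5

Sorted (ascending): 46, 55, 64, 73, 73, 85
The 2 values of 73 occupy positions 4–5 → each gets rank 5.
G has value 73 → rank 5.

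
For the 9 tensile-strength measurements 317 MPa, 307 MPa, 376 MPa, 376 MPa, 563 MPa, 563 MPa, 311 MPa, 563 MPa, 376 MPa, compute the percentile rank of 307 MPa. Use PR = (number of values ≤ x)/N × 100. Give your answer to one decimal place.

11.1

N = 9.
Strictly below 307: 0. Equal to 307: 1.
PR = 1/9 × 100 = 11.1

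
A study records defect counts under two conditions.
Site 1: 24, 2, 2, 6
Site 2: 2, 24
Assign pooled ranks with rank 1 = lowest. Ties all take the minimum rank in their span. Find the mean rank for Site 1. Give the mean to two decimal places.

2.75

Sorted (ascending): 2, 2, 2, 6, 24, 24
The 3 values of 2 occupy positions 1–3 → each gets rank 1.
The 2 values of 24 occupy positions 5–6 → each gets rank 5.
Site 1 values → pooled ranks: 24→5, 2→1, 2→1, 6→4
Mean rank = (5 + 1 + 1 + 4) / 4 = 2.75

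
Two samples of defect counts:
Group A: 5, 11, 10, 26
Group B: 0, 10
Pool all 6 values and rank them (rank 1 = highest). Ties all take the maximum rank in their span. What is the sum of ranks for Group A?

Sorted (descending): 26, 11, 10, 10, 5, 0
The 2 values of 10 occupy positions 3–4 → each gets rank 4.
Group A values → pooled ranks: 5→5, 11→2, 10→4, 26→1
Rank sum = 5 + 2 + 4 + 1 = 12

12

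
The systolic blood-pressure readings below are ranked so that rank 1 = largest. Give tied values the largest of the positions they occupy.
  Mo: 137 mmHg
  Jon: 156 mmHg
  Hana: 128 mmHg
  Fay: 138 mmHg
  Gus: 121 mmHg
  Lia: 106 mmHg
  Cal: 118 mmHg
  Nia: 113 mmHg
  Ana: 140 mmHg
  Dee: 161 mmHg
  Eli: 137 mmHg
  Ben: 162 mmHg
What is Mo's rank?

Sorted (descending): 162, 161, 156, 140, 138, 137, 137, 128, 121, 118, 113, 106
The 2 values of 137 occupy positions 6–7 → each gets rank 7.
Mo has value 137 mmHg → rank 7.

7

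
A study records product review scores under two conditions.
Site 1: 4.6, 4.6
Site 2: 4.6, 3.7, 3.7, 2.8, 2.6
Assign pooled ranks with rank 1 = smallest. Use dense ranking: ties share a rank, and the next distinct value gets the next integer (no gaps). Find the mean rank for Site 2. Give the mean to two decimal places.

Sorted (ascending): 2.6, 2.8, 3.7, 3.7, 4.6, 4.6, 4.6
The 2 values of 3.7 share dense rank 3.
The 3 values of 4.6 share dense rank 4.
Remaining distinct values take the next consecutive integers.
Site 2 values → pooled ranks: 4.6→4, 3.7→3, 3.7→3, 2.8→2, 2.6→1
Mean rank = (4 + 3 + 3 + 2 + 1) / 5 = 2.60

2.60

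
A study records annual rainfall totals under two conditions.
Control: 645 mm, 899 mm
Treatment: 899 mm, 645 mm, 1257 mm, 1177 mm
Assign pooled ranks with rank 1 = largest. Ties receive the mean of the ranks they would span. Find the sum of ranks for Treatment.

12

Sorted (descending): 1257, 1177, 899, 899, 645, 645
The 2 values of 899 occupy positions 3–4 → average rank (3+4)/2 = 3.5.
The 2 values of 645 occupy positions 5–6 → average rank (5+6)/2 = 5.5.
Treatment values → pooled ranks: 899→3.5, 645→5.5, 1257→1, 1177→2
Rank sum = 3.5 + 5.5 + 1 + 2 = 12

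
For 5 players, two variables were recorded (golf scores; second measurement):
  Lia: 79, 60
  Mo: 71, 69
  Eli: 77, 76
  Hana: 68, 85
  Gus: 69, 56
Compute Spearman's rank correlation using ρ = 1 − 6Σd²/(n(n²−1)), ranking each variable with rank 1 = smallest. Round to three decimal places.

-0.300

Ranks of variable 1: 5, 3, 4, 1, 2
Ranks of variable 2: 2, 3, 4, 5, 1
d = r₁ − r₂: 3, 0, 0, -4, 1
d²: 9, 0, 0, 16, 1; Σd² = 26
ρ = 1 − 6·26/(5·24) = 1 − 156/120 = -0.300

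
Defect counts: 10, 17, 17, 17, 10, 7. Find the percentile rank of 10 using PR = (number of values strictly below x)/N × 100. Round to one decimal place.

16.7

N = 6.
Strictly below 10: 1. Equal to 10: 2.
PR = 1/6 × 100 = 16.7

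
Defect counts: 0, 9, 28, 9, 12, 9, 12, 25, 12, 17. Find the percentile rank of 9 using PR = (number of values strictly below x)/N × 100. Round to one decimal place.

N = 10.
Strictly below 9: 1. Equal to 9: 3.
PR = 1/10 × 100 = 10.0

10.0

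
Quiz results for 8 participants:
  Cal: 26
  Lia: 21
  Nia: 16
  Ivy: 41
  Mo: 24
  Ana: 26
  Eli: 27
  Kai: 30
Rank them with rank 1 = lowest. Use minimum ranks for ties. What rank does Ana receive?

4

Sorted (ascending): 16, 21, 24, 26, 26, 27, 30, 41
The 2 values of 26 occupy positions 4–5 → each gets rank 4.
Ana has value 26 → rank 4.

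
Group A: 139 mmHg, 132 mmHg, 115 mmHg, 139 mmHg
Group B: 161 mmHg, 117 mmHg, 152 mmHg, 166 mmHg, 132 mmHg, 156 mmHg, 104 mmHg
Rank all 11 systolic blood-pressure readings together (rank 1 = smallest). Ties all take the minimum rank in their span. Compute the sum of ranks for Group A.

18

Sorted (ascending): 104, 115, 117, 132, 132, 139, 139, 152, 156, 161, 166
The 2 values of 132 occupy positions 4–5 → each gets rank 4.
The 2 values of 139 occupy positions 6–7 → each gets rank 6.
Group A values → pooled ranks: 139→6, 132→4, 115→2, 139→6
Rank sum = 6 + 4 + 2 + 6 = 18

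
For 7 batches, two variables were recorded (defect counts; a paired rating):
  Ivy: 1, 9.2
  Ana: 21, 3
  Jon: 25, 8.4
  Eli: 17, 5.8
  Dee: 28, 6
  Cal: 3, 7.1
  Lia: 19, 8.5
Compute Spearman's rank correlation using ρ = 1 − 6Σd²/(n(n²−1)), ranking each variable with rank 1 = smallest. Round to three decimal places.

Ranks of variable 1: 1, 5, 6, 3, 7, 2, 4
Ranks of variable 2: 7, 1, 5, 2, 3, 4, 6
d = r₁ − r₂: -6, 4, 1, 1, 4, -2, -2
d²: 36, 16, 1, 1, 16, 4, 4; Σd² = 78
ρ = 1 − 6·78/(7·48) = 1 − 468/336 = -0.393

-0.393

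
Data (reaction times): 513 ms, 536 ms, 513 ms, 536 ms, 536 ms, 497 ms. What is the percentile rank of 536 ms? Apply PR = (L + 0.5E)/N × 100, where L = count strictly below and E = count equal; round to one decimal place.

N = 6.
Strictly below 536: 3. Equal to 536: 3.
PR = (3 + 0.5·3)/6 × 100 = 75.0

75.0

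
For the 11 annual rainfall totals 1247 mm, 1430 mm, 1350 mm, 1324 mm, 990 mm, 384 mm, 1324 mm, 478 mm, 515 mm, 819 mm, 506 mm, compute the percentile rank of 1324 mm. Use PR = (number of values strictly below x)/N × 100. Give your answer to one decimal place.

63.6

N = 11.
Strictly below 1324: 7. Equal to 1324: 2.
PR = 7/11 × 100 = 63.6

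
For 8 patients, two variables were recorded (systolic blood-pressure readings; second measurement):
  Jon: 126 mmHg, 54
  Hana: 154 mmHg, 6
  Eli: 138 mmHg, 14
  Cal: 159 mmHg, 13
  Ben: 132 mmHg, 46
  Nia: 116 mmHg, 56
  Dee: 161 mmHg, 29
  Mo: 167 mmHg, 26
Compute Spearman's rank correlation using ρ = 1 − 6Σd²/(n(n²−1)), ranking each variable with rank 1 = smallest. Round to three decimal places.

-0.619

Ranks of variable 1: 2, 5, 4, 6, 3, 1, 7, 8
Ranks of variable 2: 7, 1, 3, 2, 6, 8, 5, 4
d = r₁ − r₂: -5, 4, 1, 4, -3, -7, 2, 4
d²: 25, 16, 1, 16, 9, 49, 4, 16; Σd² = 136
ρ = 1 − 6·136/(8·63) = 1 − 816/504 = -0.619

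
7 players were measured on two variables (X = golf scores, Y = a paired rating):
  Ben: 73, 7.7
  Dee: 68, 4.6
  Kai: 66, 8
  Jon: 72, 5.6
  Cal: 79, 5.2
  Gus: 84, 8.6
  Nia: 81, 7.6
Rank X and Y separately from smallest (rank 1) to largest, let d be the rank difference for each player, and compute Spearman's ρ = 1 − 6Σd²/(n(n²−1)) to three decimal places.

Ranks of variable 1: 4, 2, 1, 3, 5, 7, 6
Ranks of variable 2: 5, 1, 6, 3, 2, 7, 4
d = r₁ − r₂: -1, 1, -5, 0, 3, 0, 2
d²: 1, 1, 25, 0, 9, 0, 4; Σd² = 40
ρ = 1 − 6·40/(7·48) = 1 − 240/336 = 0.286

0.286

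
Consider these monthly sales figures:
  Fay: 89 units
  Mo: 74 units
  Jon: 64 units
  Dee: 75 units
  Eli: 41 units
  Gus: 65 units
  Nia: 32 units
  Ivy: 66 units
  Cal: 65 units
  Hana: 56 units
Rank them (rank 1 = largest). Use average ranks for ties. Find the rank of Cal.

5.5

Sorted (descending): 89, 75, 74, 66, 65, 65, 64, 56, 41, 32
The 2 values of 65 occupy positions 5–6 → average rank (5+6)/2 = 5.5.
Cal has value 65 units → rank 5.5.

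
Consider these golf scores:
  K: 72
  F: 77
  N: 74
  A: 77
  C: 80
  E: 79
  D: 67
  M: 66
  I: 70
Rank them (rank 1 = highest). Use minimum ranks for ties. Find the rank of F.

3

Sorted (descending): 80, 79, 77, 77, 74, 72, 70, 67, 66
The 2 values of 77 occupy positions 3–4 → each gets rank 3.
F has value 77 → rank 3.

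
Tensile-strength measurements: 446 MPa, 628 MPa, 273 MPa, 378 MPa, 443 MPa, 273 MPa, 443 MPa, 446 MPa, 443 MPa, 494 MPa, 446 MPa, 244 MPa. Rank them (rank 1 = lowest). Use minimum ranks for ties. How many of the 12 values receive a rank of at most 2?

3

Sorted (ascending): 244, 273, 273, 378, 443, 443, 443, 446, 446, 446, 494, 628
The 2 values of 273 occupy positions 2–3 → each gets rank 2.
The 3 values of 443 occupy positions 5–7 → each gets rank 5.
The 3 values of 446 occupy positions 8–10 → each gets rank 8.
Ranks ≤ 2: {1, 2, 2} → 3 values.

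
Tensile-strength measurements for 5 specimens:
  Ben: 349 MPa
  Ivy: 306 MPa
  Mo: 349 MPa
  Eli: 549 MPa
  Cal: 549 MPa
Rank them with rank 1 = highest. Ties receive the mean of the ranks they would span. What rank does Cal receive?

Sorted (descending): 549, 549, 349, 349, 306
The 2 values of 549 occupy positions 1–2 → average rank (1+2)/2 = 1.5.
The 2 values of 349 occupy positions 3–4 → average rank (3+4)/2 = 3.5.
Cal has value 549 MPa → rank 1.5.

1.5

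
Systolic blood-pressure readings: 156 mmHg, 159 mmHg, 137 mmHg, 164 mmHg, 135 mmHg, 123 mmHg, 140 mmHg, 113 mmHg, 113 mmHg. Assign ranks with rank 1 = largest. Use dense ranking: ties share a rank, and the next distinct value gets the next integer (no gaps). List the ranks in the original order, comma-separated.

Sorted (descending): 164, 159, 156, 140, 137, 135, 123, 113, 113
The 2 values of 113 share dense rank 8.
Remaining distinct values take the next consecutive integers.

3, 2, 5, 1, 6, 7, 4, 8, 8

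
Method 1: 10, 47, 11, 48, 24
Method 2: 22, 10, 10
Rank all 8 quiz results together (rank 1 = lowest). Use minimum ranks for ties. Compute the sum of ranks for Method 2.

Sorted (ascending): 10, 10, 10, 11, 22, 24, 47, 48
The 3 values of 10 occupy positions 1–3 → each gets rank 1.
Method 2 values → pooled ranks: 22→5, 10→1, 10→1
Rank sum = 5 + 1 + 1 = 7

7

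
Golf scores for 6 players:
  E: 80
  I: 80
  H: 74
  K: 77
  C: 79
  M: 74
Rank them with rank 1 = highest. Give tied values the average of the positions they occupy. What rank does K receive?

Sorted (descending): 80, 80, 79, 77, 74, 74
The 2 values of 80 occupy positions 1–2 → average rank (1+2)/2 = 1.5.
The 2 values of 74 occupy positions 5–6 → average rank (5+6)/2 = 5.5.
K has value 77 → rank 4.

4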